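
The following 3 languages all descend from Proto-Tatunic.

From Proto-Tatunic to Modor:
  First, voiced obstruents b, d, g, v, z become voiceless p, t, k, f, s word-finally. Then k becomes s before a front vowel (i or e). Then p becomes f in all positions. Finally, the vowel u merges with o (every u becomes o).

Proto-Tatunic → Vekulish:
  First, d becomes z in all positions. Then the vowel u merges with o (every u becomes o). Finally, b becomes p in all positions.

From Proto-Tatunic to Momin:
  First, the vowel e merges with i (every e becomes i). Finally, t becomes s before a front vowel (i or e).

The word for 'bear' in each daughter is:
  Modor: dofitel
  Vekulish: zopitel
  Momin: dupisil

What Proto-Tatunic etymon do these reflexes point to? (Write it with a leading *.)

*dupitel

Position 5: Modor has t, Vekulish has t, Momin has s. Vekulish preserves t here (none of its changes turn any other segment into t), so the proto-segment is *t.
Position 6: Modor has e, Vekulish has e, Momin has i. Modor preserves e here (none of its changes turn any other segment into e), so the proto-segment is *e.
Position 3: Modor has f, Vekulish has p, Momin has p. Momin preserves p here (none of its changes turn any other segment into p), so the proto-segment is *p.
This points to *dupitel. Verify forward in each daughter:
Modor: *dupitel
  dupitel (rule 1 does not apply)
  dupitel (rule 2 does not apply)
  dupitel → dufitel   [unconditioned shift]
  dufitel → dofitel   [vowel merger]
  giving Modor dofitel.
Vekulish: *dupitel > zupitel > zopitel  (by unconditioned shift, vowel merger)
Momin: start from *dupitel.
  rule 1 (vowel merger): dupitel → dupitil
  rule 2 (palatalisation): dupitil → dupisil
  ⇒ Momin dupisil
Only *dupitel yields all of Modor dofitel, Vekulish zopitel, Momin dupisil.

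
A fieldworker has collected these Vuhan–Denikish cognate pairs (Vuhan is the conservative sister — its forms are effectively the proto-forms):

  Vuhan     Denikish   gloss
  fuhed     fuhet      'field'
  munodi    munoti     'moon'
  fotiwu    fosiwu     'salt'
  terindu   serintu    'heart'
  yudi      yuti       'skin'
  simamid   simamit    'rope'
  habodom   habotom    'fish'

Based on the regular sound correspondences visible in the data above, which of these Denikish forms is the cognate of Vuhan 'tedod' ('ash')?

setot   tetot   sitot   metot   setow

terindu ~ serintu — Vuhan t corresponds to Denikish s word-initially before a front vowel.
habodom ~ habotom — Vuhan d corresponds to Denikish t between vowels (before a back vowel).
fuhed ~ fuhet, simamid ~ simamit — Vuhan d corresponds to Denikish t word-finally.
Applying these to Vuhan 'tedod':
  tedod → sedod   (t→s word-initially before a front vowel)
  sedod → setod   (d→t between vowels (before a back vowel))
  setod → setot   (d→t word-finally)
So the Denikish cognate is 'setot'.

setot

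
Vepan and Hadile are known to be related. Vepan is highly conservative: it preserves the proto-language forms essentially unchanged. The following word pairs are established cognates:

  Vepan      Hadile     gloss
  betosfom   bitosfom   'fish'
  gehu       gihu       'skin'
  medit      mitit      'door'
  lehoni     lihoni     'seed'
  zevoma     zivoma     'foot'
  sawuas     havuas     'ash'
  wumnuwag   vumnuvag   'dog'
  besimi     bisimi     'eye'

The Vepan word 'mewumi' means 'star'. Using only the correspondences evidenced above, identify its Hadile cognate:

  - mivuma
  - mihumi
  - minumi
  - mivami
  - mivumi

betosfom ~ bitosfom, gehu ~ gihu — Vepan e corresponds to Hadile i after a consonant, before a consonant other than r, m, n, p, b, f, v.
sawuas ~ havuas — Vepan w corresponds to Hadile v between vowels (before a back vowel).
Applying these to Vepan 'mewumi':
  mewumi → miwumi   (e→i after a consonant, before a consonant other than r, m, n, p, b, f, v)
  miwumi → mivumi   (w→v between vowels (before a back vowel))
So the Hadile cognate is 'mivumi'.

mivumi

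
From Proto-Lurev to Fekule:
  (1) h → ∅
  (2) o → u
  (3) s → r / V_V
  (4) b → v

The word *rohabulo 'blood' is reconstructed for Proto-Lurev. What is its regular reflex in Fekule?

Fekule: start from *rohabulo.
  rule 1 (h-loss): rohabulo → roabulo
  rule 2 (vowel merger): roabulo → ruabulu
  rule 3: no change — ruabulu
  rule 4 (unconditioned shift): ruabulu → ruavulu
  ⇒ Fekule ruavulu

ruavulu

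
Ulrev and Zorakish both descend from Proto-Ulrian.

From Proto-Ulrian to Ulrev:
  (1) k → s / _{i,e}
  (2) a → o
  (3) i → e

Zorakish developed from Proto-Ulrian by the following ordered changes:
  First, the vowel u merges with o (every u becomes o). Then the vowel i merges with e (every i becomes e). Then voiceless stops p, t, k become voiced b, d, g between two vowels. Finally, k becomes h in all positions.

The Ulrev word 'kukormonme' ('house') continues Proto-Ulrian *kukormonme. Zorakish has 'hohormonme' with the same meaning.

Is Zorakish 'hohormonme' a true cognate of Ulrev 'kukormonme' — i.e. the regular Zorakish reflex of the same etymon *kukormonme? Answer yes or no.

no

Derive the expected Zorakish reflex of *kukormonme:
Zorakish: *kukormonme > kokormonme > kogormonme > hogormonme  (by vowel merger, intervocalic voicing, unconditioned shift)
The regular Zorakish reflex would be 'hogormonme', but the attested form is 'hohormonme'. The correspondence is irregular, so they are not cognates (the Zorakish form has a different source).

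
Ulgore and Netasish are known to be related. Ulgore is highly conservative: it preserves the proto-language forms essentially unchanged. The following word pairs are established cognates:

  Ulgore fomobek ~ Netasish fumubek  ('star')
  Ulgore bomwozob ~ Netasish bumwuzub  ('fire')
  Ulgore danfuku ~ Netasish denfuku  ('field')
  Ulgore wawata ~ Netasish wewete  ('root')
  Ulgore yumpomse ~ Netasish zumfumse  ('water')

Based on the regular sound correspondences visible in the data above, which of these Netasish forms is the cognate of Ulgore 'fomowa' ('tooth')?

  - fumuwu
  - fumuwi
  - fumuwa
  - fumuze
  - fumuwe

fumuwe

fomobek ~ fumubek, bomwozob ~ bumwuzub — Ulgore o corresponds to Netasish u after a consonant, before a nasal.
bomwozob ~ bumwuzub — Ulgore o corresponds to Netasish u after a consonant, before a consonant other than r, m, n, p, b, f, v.
wawata ~ wewete — Ulgore a corresponds to Netasish e word-finally.
Applying these to Ulgore 'fomowa':
  fomowa → fumowa   (o→u after a consonant, before a nasal)
  fumowa → fumuwa   (o→u after a consonant, before a consonant other than r, m, n, p, b, f, v)
  fumuwa → fumuwe   (a→e word-finally)
So the Netasish cognate is 'fumuwe'.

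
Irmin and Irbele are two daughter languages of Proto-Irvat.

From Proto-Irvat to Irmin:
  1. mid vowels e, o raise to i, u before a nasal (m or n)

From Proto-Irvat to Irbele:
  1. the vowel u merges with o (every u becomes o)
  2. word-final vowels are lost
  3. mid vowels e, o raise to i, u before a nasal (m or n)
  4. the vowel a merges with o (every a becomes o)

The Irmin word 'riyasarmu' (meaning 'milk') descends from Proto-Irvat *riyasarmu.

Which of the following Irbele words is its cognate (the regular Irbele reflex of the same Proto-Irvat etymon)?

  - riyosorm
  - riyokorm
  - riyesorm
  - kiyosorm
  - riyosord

Irbele: *riyasarmu > riyasarmo > riyasarm > riyosorm  (by vowel merger, apocope, vowel merger)

riyosorm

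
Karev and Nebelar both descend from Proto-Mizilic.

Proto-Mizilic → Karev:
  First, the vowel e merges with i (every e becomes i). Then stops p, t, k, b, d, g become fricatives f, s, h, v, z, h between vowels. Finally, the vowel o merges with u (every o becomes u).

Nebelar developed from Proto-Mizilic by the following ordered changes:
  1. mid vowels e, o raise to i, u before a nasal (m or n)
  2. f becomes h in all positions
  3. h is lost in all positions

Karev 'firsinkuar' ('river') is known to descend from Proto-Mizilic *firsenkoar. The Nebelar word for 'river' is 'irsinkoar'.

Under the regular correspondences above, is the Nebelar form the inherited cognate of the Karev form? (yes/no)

Derive the expected Nebelar reflex of *firsenkoar:
Nebelar: *firsenkoar
  firsenkoar → firsinkoar   [pre-nasal raising]
  firsinkoar → hirsinkoar   [unconditioned shift]
  hirsinkoar → irsinkoar   [h-loss]
  giving Nebelar irsinkoar.
Nebelar 'irsinkoar' matches the regular reflex exactly, so the pair is cognate.

yes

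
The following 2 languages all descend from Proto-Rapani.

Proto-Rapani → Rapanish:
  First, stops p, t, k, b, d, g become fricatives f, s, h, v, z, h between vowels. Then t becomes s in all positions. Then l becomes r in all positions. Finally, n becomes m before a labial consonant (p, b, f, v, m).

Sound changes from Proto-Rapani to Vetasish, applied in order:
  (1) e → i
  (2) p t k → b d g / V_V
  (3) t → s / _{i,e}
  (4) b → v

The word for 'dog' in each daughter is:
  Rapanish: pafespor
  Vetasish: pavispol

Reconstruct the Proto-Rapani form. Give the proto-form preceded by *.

Position 8: Rapanish has r, Vetasish has l. Vetasish preserves l here (none of its changes turn any other segment into l), so the proto-segment is *l.
Position 3: Rapanish has f, Vetasish has v. Taking the neighbouring segments as reconstructed: Rapanish f could go back to *p or *f; Vetasish v could go back to *p or *b or *v — the one source consistent with every daughter is *p.
Verify the candidate proto-form against each daughter:
Rapanish: start from *papespol.
  rule 1 (intervocalic lenition): papespol → pafespol
  rule 2: no change — pafespol
  rule 3 (unconditioned shift): pafespol → pafespor
  rule 4: no change — pafespor
  ⇒ Rapanish pafespor
Vetasish: *papespol > papispol > pabispol > pavispol  (by vowel merger, intervocalic voicing, unconditioned shift)
Only *papespol yields all of Rapanish pafespor, Vetasish pavispol.

*papespol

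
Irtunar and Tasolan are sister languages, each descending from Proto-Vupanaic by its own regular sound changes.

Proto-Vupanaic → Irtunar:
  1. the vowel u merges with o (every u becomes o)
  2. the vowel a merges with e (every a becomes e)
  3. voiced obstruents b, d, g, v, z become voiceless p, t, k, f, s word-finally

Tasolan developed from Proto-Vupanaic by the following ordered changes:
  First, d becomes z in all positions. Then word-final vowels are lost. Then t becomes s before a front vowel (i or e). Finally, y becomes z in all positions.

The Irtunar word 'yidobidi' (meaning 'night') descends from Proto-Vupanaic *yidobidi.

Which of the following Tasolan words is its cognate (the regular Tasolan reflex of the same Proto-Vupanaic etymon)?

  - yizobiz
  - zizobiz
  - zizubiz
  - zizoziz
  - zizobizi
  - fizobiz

zizobiz

Tasolan: start from *yidobidi.
  rule 1 (unconditioned shift): yidobidi → yizobizi
  rule 2 (apocope): yizobizi → yizobiz
  rule 3: no change — yizobiz
  rule 4 (unconditioned shift): yizobiz → zizobiz
  ⇒ Tasolan zizobiz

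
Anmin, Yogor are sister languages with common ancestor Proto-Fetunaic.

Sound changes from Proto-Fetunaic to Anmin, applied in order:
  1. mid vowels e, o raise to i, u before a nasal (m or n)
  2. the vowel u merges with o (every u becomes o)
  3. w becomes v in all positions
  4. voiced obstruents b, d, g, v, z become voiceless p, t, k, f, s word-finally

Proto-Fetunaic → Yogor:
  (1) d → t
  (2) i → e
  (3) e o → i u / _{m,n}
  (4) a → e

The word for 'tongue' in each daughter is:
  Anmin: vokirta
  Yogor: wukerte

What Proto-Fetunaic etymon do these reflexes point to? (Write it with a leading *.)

*wukirta

Position 7: Anmin has a, Yogor has e. Anmin preserves a here (none of its changes turn any other segment into a), so the proto-segment is *a.
Position 4: Anmin has i, Yogor has e. Taking the neighbouring segments as reconstructed: Anmin i can only go back to *i; Yogor e could go back to *a or *e or *i — the one source consistent with every daughter is *i.
This points to *wukirta. Verify forward in each daughter:
Anmin: *wukirta
  wukirta (rule 1 does not apply)
  wukirta → wokirta   [vowel merger]
  wokirta → vokirta   [unconditioned shift]
  vokirta (rule 4 does not apply)
  giving Anmin vokirta.
Yogor: *wukirta > wukerta > wukerte  (by vowel merger, vowel merger)
*wukirta is the unique common source.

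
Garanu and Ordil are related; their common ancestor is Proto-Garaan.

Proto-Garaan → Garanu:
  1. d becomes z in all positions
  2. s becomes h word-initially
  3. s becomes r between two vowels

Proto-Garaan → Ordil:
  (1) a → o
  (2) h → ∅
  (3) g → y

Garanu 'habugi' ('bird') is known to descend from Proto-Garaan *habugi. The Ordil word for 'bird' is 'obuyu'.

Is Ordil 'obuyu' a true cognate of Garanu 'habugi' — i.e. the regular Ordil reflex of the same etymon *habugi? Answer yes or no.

no

Derive the expected Ordil reflex of *habugi:
Ordil: *habugi > hobugi > obugi > obuyi  (by vowel merger, h-loss, unconditioned shift)
The regular Ordil reflex would be 'obuyi', but the attested form is 'obuyu'. The correspondence is irregular, so they are not cognates (the Ordil form has a different source).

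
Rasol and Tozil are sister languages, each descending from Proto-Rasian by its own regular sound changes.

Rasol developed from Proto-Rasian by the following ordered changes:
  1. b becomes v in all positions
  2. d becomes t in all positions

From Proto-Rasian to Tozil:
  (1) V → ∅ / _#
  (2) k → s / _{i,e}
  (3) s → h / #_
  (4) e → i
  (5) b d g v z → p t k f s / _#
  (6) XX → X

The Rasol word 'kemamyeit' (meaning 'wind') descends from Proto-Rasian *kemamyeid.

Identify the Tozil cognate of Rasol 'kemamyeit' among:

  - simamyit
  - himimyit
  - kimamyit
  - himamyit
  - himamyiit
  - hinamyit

Tozil: start from *kemamyeid.
  rule 1: no change — kemamyeid
  rule 2 (palatalisation): kemamyeid → semamyeid
  rule 3 (debuccalisation): semamyeid → hemamyeid
  rule 4 (vowel merger): hemamyeid → himamyiid
  rule 5 (final devoicing): himamyiid → himamyiit
  rule 6 (degemination): himamyiit → himamyit
  ⇒ Tozil himamyit
The other candidates each miss or misapply at least one Tozil change.

himamyit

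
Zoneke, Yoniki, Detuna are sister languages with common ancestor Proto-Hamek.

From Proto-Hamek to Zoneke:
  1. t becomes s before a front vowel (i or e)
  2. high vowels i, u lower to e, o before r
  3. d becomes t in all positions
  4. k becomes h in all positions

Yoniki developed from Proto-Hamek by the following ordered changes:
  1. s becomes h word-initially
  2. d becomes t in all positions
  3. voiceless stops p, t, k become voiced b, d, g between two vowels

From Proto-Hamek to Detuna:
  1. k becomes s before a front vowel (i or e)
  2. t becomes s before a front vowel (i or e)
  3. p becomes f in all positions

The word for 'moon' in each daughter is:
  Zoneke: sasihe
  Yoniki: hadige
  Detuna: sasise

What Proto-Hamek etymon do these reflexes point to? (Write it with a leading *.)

Position 5: Zoneke has h, Yoniki has g, Detuna has s. Taking the neighbouring segments as reconstructed: Zoneke h could go back to *k or *h; Yoniki g could go back to *k or *g; Detuna s could go back to *t or *k or *s — the one source consistent with every daughter is *k.
Position 1: Zoneke has s, Yoniki has h, Detuna has s. Taking the neighbouring segments as reconstructed: Zoneke s can only go back to *s; Yoniki h could go back to *s or *h; Detuna s can only go back to *s — the one source consistent with every daughter is *s.
Continuing position by position gives *satike; check it forward:
Zoneke: *satike > sasike > sasihe  (by palatalisation, unconditioned shift)
Yoniki: *satike > hatike > hadige  (by debuccalisation, intervocalic voicing)
Detuna: *satike
  satike → satise   [palatalisation]
  satise → sasise   [palatalisation]
  sasise (rule 3 does not apply)
  giving Detuna sasise.
*satike is the unique common source.

*satike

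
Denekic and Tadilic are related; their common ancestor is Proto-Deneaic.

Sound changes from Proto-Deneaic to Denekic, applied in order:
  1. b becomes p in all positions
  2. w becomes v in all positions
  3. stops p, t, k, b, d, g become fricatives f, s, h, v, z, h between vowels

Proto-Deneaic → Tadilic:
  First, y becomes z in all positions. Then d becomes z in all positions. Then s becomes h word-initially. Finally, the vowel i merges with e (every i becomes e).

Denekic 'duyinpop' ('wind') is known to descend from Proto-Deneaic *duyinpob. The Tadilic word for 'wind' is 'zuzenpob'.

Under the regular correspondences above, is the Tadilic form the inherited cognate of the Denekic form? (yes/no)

Derive the expected Tadilic reflex of *duyinpob:
Tadilic: *duyinpob > duzinpob > zuzinpob > zuzenpob  (by unconditioned shift, unconditioned shift, vowel merger)
Tadilic 'zuzenpob' matches the regular reflex exactly, so the pair is cognate.

yes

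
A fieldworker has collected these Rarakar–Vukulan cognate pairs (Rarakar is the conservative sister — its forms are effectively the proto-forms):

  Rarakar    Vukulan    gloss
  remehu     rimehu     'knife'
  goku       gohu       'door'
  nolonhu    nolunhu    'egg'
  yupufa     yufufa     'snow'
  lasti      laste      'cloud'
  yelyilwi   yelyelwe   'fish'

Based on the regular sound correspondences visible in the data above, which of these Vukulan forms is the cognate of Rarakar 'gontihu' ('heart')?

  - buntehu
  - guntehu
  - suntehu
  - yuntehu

nolonhu ~ nolunhu — Rarakar o corresponds to Vukulan u after a consonant, before a nasal.
yelyilwi ~ yelyelwe — Rarakar i corresponds to Vukulan e after a consonant, before a consonant other than r, m, n, p, b, f, v.
Applying these to Rarakar 'gontihu':
  gontihu → guntihu   (o→u after a consonant, before a nasal)
  guntihu → guntehu   (i→e after a consonant, before a consonant other than r, m, n, p, b, f, v)
So the Vukulan cognate is 'guntehu'.

guntehu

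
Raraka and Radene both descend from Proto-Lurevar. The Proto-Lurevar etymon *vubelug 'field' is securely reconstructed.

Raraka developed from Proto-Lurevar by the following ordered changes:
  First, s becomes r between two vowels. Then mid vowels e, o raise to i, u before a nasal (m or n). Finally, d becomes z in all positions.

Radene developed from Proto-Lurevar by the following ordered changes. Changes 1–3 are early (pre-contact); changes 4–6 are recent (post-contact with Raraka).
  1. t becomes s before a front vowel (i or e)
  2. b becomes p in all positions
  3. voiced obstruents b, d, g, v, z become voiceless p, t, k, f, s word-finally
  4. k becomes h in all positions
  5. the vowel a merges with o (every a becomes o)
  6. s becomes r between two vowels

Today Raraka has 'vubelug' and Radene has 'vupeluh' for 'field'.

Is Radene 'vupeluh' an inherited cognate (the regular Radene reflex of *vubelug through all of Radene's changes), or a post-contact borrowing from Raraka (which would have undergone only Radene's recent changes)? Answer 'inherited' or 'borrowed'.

inherited

If inherited, *vubelug would pass through all of Radene's changes:
Radene: *vubelug > vupelug > vupeluk > vupeluh  (by unconditioned shift, final devoicing, unconditioned shift)
If borrowed from Raraka 'vubelug' after the early changes, it would undergo only the recent ones:
  rule 4 (unconditioned shift): no change (vubelug)
  rule 5 (vowel merger): no change (vubelug)
  rule 6 (rhotacism): no change (vubelug)
  ⇒ as a loan: vubelug
Radene 'vupeluh' matches the inherited outcome exactly, so it is an inherited cognate, not a loan.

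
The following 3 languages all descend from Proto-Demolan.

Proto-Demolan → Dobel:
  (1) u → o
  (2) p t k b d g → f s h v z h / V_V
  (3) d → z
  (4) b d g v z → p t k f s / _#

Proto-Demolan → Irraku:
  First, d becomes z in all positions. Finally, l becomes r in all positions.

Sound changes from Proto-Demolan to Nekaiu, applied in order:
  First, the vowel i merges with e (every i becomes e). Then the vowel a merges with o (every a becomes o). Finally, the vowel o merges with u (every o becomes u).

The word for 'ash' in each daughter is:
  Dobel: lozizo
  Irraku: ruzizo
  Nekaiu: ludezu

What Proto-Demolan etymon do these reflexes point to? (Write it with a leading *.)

Position 6: Dobel has o, Irraku has o, Nekaiu has u. Irraku preserves o here (none of its changes turn any other segment into o), so the proto-segment is *o.
Position 1: Dobel has l, Irraku has r, Nekaiu has l. Dobel preserves l here (none of its changes turn any other segment into l), so the proto-segment is *l.
Position 2: Dobel has o, Irraku has u, Nekaiu has u. Irraku preserves u here (none of its changes turn any other segment into u), so the proto-segment is *u.
Verify the candidate proto-form against each daughter:
Dobel: start from *ludizo.
  rule 1 (vowel merger): ludizo → lodizo
  rule 2 (intervocalic lenition): lodizo → lozizo
  rule 3: no change — lozizo
  rule 4: no change — lozizo
  ⇒ Dobel lozizo
Irraku: *ludizo > luzizo > ruzizo  (by unconditioned shift, unconditioned shift)
Nekaiu: *ludizo
  ludizo → ludezo   [vowel merger]
  ludezo (rule 2 does not apply)
  ludezo → ludezu   [vowel merger]
  giving Nekaiu ludezu.
Only *ludizo yields all of Dobel lozizo, Irraku ruzizo, Nekaiu ludezu.

*ludizo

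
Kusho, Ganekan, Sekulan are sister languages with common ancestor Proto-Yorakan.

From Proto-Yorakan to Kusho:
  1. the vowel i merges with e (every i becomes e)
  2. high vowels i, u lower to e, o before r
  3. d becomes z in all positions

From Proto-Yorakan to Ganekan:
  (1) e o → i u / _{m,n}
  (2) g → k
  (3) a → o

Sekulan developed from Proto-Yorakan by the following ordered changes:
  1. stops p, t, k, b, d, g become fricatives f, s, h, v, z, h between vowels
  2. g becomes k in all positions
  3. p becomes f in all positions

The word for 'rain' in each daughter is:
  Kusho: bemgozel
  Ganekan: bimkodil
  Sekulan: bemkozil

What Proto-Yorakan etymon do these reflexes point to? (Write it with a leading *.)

Position 2: Kusho has e, Ganekan has i, Sekulan has e. Sekulan preserves e here (none of its changes turn any other segment into e), so the proto-segment is *e.
Position 6: Kusho has z, Ganekan has d, Sekulan has z. Ganekan preserves d here (none of its changes turn any other segment into d), so the proto-segment is *d.
Position 4: Kusho has g, Ganekan has k, Sekulan has k. Kusho preserves g here (none of its changes turn any other segment into g), so the proto-segment is *g.
Continuing position by position gives *bemgodil; check it forward:
Kusho: *bemgodil
  bemgodil → bemgodel   [vowel merger]
  bemgodel (rule 2 does not apply)
  bemgodel → bemgozel   [unconditioned shift]
  giving Kusho bemgozel.
Ganekan: start from *bemgodil.
  rule 1 (pre-nasal raising): bemgodil → bimgodil
  rule 2 (unconditioned shift): bimgodil → bimkodil
  rule 3: no change — bimkodil
  ⇒ Ganekan bimkodil
Sekulan: start from *bemgodil.
  rule 1 (intervocalic lenition): bemgodil → bemgozil
  rule 2 (unconditioned shift): bemgozil → bemkozil
  rule 3: no change — bemkozil
  ⇒ Sekulan bemkozil
*bemgodil is the unique common source.

*bemgodil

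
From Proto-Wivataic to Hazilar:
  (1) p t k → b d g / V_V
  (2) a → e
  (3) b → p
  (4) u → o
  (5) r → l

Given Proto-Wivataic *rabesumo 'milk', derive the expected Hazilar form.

lepesomo

Hazilar: *rabesumo > rebesumo > repesumo > repesomo > lepesomo  (by vowel merger, unconditioned shift, vowel merger, unconditioned shift)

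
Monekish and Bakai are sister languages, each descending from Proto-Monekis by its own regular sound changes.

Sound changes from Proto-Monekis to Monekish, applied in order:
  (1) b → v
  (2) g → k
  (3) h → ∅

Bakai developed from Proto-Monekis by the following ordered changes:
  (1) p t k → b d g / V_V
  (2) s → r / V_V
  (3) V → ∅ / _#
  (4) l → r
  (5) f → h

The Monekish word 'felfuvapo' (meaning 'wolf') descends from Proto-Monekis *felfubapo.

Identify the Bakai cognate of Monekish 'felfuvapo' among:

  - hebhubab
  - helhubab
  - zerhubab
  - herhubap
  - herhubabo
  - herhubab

Bakai: *felfubapo
  felfubapo → felfubabo   [intervocalic voicing]
  felfubabo (rule 2 does not apply)
  felfubabo → felfubab   [apocope]
  felfubab → ferfubab   [unconditioned shift]
  ferfubab → herhubab   [unconditioned shift]
  giving Bakai herhubab.

herhubab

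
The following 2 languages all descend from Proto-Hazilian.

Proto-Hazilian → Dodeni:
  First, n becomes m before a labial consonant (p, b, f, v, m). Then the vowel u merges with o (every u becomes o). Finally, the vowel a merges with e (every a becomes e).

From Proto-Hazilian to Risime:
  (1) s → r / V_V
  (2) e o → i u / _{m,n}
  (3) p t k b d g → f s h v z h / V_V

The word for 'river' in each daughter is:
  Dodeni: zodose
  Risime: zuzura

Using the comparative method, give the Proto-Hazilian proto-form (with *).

Position 4: Dodeni has o, Risime has u. Taking the neighbouring segments as reconstructed: Dodeni o could go back to *o or *u; Risime u can only go back to *u — the one source consistent with every daughter is *u.
Position 5: Dodeni has s, Risime has r. Dodeni preserves s here (none of its changes turn any other segment into s), so the proto-segment is *s.
This points to *zudusa. Verify forward in each daughter:
Dodeni: *zudusa
  zudusa (rule 1 does not apply)
  zudusa → zodosa   [vowel merger]
  zodosa → zodose   [vowel merger]
  giving Dodeni zodose.
Risime: *zudusa > zudura > zuzura  (by rhotacism, intervocalic lenition)
*zudusa is the unique common source.

*zudusa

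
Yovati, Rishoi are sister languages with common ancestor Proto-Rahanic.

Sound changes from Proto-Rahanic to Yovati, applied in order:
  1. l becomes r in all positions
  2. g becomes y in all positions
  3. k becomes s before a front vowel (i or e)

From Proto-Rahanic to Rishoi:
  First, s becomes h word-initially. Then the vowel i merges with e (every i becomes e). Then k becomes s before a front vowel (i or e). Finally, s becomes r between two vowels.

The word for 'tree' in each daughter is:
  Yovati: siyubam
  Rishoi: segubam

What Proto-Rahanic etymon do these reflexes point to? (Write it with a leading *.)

Position 3: Yovati has y, Rishoi has g. Rishoi preserves g here (none of its changes turn any other segment into g), so the proto-segment is *g.
Position 2: Yovati has i, Rishoi has e. Yovati preserves i here (none of its changes turn any other segment into i), so the proto-segment is *i.
The remaining positions agree across the daughters. Check the candidate against every language:
Yovati: *kigubam > kiyubam > siyubam  (by unconditioned shift, palatalisation)
Rishoi: *kigubam > kegubam > segubam  (by vowel merger, palatalisation)
No other proto-form is consistent with every reflex, so the reconstruction is *kigubam.

*kigubam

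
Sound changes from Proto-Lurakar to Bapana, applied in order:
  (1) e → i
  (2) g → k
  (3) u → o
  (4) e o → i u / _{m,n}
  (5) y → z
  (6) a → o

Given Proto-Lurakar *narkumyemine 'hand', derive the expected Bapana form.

norkumzimini

Bapana: start from *narkumyemine.
  rule 1 (vowel merger): narkumyemine → narkumyimini
  rule 2: no change — narkumyimini
  rule 3 (vowel merger): narkumyimini → narkomyimini
  rule 4 (pre-nasal raising): narkomyimini → narkumyimini
  rule 5 (unconditioned shift): narkumyimini → narkumzimini
  rule 6 (vowel merger): narkumzimini → norkumzimini
  ⇒ Bapana norkumzimini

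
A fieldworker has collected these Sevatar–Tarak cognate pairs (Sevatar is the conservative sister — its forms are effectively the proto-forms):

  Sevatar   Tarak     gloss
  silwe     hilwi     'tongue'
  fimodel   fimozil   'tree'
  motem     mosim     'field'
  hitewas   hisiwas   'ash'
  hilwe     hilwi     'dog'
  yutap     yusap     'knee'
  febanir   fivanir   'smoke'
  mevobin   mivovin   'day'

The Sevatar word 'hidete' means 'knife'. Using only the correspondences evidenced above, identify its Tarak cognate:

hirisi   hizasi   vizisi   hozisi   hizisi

hizisi

fimodel ~ fimozil — Sevatar d corresponds to Tarak z between vowels (before a front vowel).
fimodel ~ fimozil, hitewas ~ hisiwas — Sevatar e corresponds to Tarak i after a consonant, before a consonant other than r, m, n, p, b, f, v.
motem ~ mosim, hitewas ~ hisiwas — Sevatar t corresponds to Tarak s between vowels (before a front vowel).
silwe ~ hilwi, hilwe ~ hilwi — Sevatar e corresponds to Tarak i word-finally.
Applying these to Sevatar 'hidete':
  hidete → hizete   (d→z between vowels (before a front vowel))
  hizete → hizite   (e→i after a consonant, before a consonant other than r, m, n, p, b, f, v)
  hizite → hizise   (t→s between vowels (before a front vowel))
  hizise → hizisi   (e→i word-finally)
So the Tarak cognate is 'hizisi'.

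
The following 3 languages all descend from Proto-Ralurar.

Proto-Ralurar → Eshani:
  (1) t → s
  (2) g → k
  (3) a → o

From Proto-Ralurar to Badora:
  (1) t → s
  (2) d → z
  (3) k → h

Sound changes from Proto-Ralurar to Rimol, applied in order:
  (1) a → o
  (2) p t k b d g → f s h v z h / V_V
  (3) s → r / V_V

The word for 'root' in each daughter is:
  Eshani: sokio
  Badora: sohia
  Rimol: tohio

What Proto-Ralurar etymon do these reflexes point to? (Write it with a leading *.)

Position 3: Eshani has k, Badora has h, Rimol has h. Taking the neighbouring segments as reconstructed: Eshani k could go back to *k or *g; Badora h could go back to *k or *h; Rimol h could go back to *k or *g or *h — the one source consistent with every daughter is *k.
Position 5: Eshani has o, Badora has a, Rimol has o. Badora preserves a here (none of its changes turn any other segment into a), so the proto-segment is *a.
Continuing position by position gives *tokia; check it forward:
Eshani: start from *tokia.
  rule 1 (unconditioned shift): tokia → sokia
  rule 2: no change — sokia
  rule 3 (vowel merger): sokia → sokio
  ⇒ Eshani sokio
Badora: *tokia
  tokia → sokia   [unconditioned shift]
  sokia (rule 2 does not apply)
  sokia → sohia   [unconditioned shift]
  giving Badora sohia.
Rimol: *tokia > tokio > tohio  (by vowel merger, intervocalic lenition)
No other proto-form is consistent with every reflex, so the reconstruction is *tokia.

*tokia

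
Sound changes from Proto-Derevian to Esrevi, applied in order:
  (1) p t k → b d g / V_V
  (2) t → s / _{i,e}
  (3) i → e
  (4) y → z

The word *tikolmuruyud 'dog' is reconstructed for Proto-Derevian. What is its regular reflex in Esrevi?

Esrevi: start from *tikolmuruyud.
  rule 1 (intervocalic voicing): tikolmuruyud → tigolmuruyud
  rule 2 (palatalisation): tigolmuruyud → sigolmuruyud
  rule 3 (vowel merger): sigolmuruyud → segolmuruyud
  rule 4 (unconditioned shift): segolmuruyud → segolmuruzud
  ⇒ Esrevi segolmuruzud

segolmuruzud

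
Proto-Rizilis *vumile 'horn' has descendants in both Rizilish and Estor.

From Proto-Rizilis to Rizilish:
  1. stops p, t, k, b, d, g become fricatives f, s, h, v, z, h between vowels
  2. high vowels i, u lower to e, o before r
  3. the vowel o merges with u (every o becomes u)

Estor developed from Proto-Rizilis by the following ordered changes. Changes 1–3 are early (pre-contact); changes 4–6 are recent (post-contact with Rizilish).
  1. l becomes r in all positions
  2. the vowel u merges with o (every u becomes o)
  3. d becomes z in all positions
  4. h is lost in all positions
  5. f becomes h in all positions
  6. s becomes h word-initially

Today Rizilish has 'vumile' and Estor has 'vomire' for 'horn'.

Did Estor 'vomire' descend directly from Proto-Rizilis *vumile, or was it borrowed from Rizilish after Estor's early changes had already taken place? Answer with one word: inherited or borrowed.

inherited

If inherited, *vumile would pass through all of Estor's changes:
Estor: start from *vumile.
  rule 1 (unconditioned shift): vumile → vumire
  rule 2 (vowel merger): vumire → vomire
  rule 3: no change — vomire
  rule 4: no change — vomire
  rule 5: no change — vomire
  rule 6: no change — vomire
  ⇒ Estor vomire
If borrowed from Rizilish 'vumile' after the early changes, it would undergo only the recent ones:
  rule 4 (h-loss): no change (vumile)
  rule 5 (unconditioned shift): no change (vumile)
  rule 6 (debuccalisation): no change (vumile)
  ⇒ as a loan: vumile
Estor 'vomire' matches the inherited outcome exactly, so it is an inherited cognate, not a loan.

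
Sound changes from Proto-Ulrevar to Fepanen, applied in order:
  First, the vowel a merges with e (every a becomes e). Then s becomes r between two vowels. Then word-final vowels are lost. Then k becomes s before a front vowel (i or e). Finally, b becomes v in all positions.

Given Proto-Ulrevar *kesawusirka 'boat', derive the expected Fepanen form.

serewurirk

Fepanen: start from *kesawusirka.
  rule 1 (vowel merger): kesawusirka → kesewusirke
  rule 2 (rhotacism): kesewusirke → kerewurirke
  rule 3 (apocope): kerewurirke → kerewurirk
  rule 4 (palatalisation): kerewurirk → serewurirk
  rule 5: no change — serewurirk
  ⇒ Fepanen serewurirk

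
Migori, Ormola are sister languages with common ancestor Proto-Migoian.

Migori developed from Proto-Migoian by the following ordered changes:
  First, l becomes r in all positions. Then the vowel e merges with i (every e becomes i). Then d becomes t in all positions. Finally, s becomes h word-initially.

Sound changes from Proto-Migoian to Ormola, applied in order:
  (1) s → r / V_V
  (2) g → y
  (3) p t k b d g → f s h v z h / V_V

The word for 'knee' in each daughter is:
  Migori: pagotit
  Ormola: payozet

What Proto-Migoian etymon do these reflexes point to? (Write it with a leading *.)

Position 3: Migori has g, Ormola has y. Migori preserves g here (none of its changes turn any other segment into g), so the proto-segment is *g.
Position 6: Migori has i, Ormola has e. Ormola preserves e here (none of its changes turn any other segment into e), so the proto-segment is *e.
Position 5: Migori has t, Ormola has z. Taking the neighbouring segments as reconstructed: Migori t could go back to *t or *d; Ormola z could go back to *d or *z — the one source consistent with every daughter is *d.
Verify the candidate proto-form against each daughter:
Migori: *pagodet
  pagodet (rule 1 does not apply)
  pagodet → pagodit   [vowel merger]
  pagodit → pagotit   [unconditioned shift]
  pagotit (rule 4 does not apply)
  giving Migori pagotit.
Ormola: *pagodet > payodet > payozet  (by unconditioned shift, intervocalic lenition)
No other proto-form is consistent with every reflex, so the reconstruction is *pagodet.

*pagodet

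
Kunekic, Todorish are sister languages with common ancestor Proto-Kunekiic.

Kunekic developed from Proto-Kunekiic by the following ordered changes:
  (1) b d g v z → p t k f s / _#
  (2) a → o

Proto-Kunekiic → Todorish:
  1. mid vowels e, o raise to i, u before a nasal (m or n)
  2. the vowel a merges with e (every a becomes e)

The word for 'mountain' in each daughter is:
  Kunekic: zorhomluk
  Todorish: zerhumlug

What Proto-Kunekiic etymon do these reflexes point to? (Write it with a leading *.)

*zarhomlug

Position 2: Kunekic has o, Todorish has e. Taking the neighbouring segments as reconstructed: Kunekic o could go back to *a or *o; Todorish e could go back to *a or *e — the one source consistent with every daughter is *a.
Position 9: Kunekic has k, Todorish has g. Todorish preserves g here (none of its changes turn any other segment into g), so the proto-segment is *g.
Position 5: Kunekic has o, Todorish has u. Taking the neighbouring segments as reconstructed: Kunekic o could go back to *a or *o; Todorish u could go back to *o or *u — the one source consistent with every daughter is *o.
Verify the candidate proto-form against each daughter:
Kunekic: start from *zarhomlug.
  rule 1 (final devoicing): zarhomlug → zarhomluk
  rule 2 (vowel merger): zarhomluk → zorhomluk
  ⇒ Kunekic zorhomluk
Todorish: start from *zarhomlug.
  rule 1 (pre-nasal raising): zarhomlug → zarhumlug
  rule 2 (vowel merger): zarhumlug → zerhumlug
  ⇒ Todorish zerhumlug
No other proto-form is consistent with every reflex, so the reconstruction is *zarhomlug.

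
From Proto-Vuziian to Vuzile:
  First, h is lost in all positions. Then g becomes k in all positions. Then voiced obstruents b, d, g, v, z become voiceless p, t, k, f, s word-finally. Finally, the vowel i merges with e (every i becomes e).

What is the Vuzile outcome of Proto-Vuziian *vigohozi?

Vuzile: start from *vigohozi.
  rule 1 (h-loss): vigohozi → vigoozi
  rule 2 (unconditioned shift): vigoozi → vikoozi
  rule 3: no change — vikoozi
  rule 4 (vowel merger): vikoozi → vekooze
  ⇒ Vuzile vekooze

vekooze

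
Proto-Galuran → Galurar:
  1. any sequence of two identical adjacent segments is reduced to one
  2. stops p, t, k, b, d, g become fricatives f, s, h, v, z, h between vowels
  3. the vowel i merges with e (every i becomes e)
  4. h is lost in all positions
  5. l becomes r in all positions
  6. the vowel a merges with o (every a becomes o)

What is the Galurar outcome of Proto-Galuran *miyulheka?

meyureo

Galurar: *miyulheka > miyulheha > meyulheha > meyulea > meyurea > meyureo  (by intervocalic lenition, vowel merger, h-loss, unconditioned shift, vowel merger)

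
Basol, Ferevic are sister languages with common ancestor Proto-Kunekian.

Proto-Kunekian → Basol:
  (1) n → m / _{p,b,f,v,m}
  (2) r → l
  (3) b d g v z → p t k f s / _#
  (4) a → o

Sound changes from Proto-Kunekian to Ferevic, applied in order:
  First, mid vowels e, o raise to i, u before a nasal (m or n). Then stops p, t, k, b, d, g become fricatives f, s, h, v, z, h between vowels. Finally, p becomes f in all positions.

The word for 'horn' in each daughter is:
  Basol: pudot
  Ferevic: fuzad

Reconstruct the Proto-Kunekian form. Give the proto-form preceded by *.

*pudad

Position 5: Basol has t, Ferevic has d. Ferevic preserves d here (none of its changes turn any other segment into d), so the proto-segment is *d.
Position 4: Basol has o, Ferevic has a. Ferevic preserves a here (none of its changes turn any other segment into a), so the proto-segment is *a.
Position 3: Basol has d, Ferevic has z. Basol preserves d here (none of its changes turn any other segment into d), so the proto-segment is *d.
Verify the candidate proto-form against each daughter:
Basol: *pudad > pudat > pudot  (by final devoicing, vowel merger)
Ferevic: start from *pudad.
  rule 1: no change — pudad
  rule 2 (intervocalic lenition): pudad → puzad
  rule 3 (unconditioned shift): puzad → fuzad
  ⇒ Ferevic fuzad
Only *pudad yields all of Basol pudot, Ferevic fuzad.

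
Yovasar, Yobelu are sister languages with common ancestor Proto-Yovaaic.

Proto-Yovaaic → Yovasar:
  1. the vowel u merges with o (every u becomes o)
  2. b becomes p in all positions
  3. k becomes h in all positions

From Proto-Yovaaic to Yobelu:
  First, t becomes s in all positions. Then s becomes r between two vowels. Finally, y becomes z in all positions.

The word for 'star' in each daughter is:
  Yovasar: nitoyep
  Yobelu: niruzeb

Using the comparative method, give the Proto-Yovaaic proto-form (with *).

Position 4: Yovasar has o, Yobelu has u. Yobelu preserves u here (none of its changes turn any other segment into u), so the proto-segment is *u.
Position 3: Yovasar has t, Yobelu has r. Yovasar preserves t here (none of its changes turn any other segment into t), so the proto-segment is *t.
Continuing position by position gives *nituyeb; check it forward:
Yovasar: start from *nituyeb.
  rule 1 (vowel merger): nituyeb → nitoyeb
  rule 2 (unconditioned shift): nitoyeb → nitoyep
  rule 3: no change — nitoyep
  ⇒ Yovasar nitoyep
Yobelu: start from *nituyeb.
  rule 1 (unconditioned shift): nituyeb → nisuyeb
  rule 2 (rhotacism): nisuyeb → niruyeb
  rule 3 (unconditioned shift): niruyeb → niruzeb
  ⇒ Yobelu niruzeb
*nituyeb is the unique common source.

*nituyeb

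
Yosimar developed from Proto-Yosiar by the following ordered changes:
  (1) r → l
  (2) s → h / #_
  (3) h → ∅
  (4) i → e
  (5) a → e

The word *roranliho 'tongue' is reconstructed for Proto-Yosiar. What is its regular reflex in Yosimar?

lolenleo

Yosimar: *roranliho
  roranliho → lolanliho   [unconditioned shift]
  lolanliho (rule 2 does not apply)
  lolanliho → lolanlio   [h-loss]
  lolanlio → lolanleo   [vowel merger]
  lolanleo → lolenleo   [vowel merger]
  giving Yosimar lolenleo.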